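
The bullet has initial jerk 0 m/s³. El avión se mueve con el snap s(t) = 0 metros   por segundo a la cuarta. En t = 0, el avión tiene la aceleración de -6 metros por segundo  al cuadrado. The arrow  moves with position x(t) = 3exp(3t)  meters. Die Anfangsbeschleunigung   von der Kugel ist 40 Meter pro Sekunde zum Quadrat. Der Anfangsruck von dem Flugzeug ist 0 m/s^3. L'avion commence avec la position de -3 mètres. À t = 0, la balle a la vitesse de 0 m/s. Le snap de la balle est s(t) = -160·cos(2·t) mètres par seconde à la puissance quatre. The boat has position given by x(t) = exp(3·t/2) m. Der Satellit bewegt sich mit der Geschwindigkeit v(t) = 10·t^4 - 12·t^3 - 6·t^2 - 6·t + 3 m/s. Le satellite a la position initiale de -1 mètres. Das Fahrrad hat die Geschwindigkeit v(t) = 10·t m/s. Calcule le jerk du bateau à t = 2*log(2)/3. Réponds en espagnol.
Debemos derivar nuestra ecuación de la posición x(t) = exp(3·t/2) 3 veces. Tomando d/dt de x(t), encontramos v(t) = 3·exp(3·t/2)/2. La derivada de la velocidad da la aceleración: a(t) = 9·exp(3·t/2)/4. Derivando la aceleración, obtenemos la sacudida: j(t) = 27·exp(3·t/2)/8. De la ecuación de la sacudida j(t) = 27·exp(3·t/2)/8, sustituimos t = 2*log(2)/3 para obtener j = 27/4.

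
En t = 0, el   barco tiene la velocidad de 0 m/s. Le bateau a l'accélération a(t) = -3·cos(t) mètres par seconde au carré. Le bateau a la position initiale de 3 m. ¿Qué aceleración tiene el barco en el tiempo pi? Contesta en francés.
De l'équation de l'accélération a(t) = -3·cos(t), nous substituons t = pi pour obtenir a = 3.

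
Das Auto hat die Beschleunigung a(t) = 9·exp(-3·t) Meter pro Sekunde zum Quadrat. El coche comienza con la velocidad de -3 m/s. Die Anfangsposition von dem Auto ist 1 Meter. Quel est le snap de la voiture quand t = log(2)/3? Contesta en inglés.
Starting from acceleration a(t) = 9·exp(-3·t), we take 2 derivatives. Differentiating acceleration, we get jerk: j(t) = -27·exp(-3·t). Taking d/dt of j(t), we find s(t) = 81·exp(-3·t). We have snap s(t) = 81·exp(-3·t). Substituting t = log(2)/3: s(log(2)/3) = 81/2.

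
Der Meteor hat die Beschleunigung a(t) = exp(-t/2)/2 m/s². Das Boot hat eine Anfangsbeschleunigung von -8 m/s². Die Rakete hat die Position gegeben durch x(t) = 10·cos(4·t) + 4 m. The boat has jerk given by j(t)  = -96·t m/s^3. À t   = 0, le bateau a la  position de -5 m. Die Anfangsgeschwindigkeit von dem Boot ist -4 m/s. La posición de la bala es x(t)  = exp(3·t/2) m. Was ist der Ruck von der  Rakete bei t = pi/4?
Wir müssen unsere Gleichung für die Position x(t) = 10·cos(4·t) + 4 3-mal ableiten. Mit d/dt von x(t) finden wir v(t) = -40·sin(4·t). Die Ableitung von der Geschwindigkeit ergibt die Beschleunigung: a(t) = -160·cos(4·t). Mit d/dt von a(t) finden wir j(t) = 640·sin(4·t). Wir haben den Ruck j(t) = 640·sin(4·t). Durch Einsetzen von t = pi/4: j(pi/4) = 0.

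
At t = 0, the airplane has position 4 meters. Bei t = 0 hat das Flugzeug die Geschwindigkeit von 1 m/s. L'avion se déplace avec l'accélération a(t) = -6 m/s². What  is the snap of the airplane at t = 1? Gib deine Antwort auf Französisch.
Nous devons dériver notre équation de l'accélération a(t) = -6 2 fois. La dérivée de l'accélération donne le jerk: j(t) = 0. La dérivée du jerk donne le snap: s(t) = 0. De l'équation du snap s(t) = 0, nous substituons t = 1 pour obtenir s = 0.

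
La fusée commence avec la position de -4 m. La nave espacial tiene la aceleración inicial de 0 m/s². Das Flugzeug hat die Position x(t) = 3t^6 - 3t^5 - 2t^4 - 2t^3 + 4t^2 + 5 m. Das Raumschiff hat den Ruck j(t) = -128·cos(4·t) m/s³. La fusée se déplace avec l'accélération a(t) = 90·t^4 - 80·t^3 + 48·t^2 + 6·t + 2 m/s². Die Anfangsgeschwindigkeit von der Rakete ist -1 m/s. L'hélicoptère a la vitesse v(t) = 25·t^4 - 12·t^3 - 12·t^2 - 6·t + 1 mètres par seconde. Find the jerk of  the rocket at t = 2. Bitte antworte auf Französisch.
En partant de l'accélération a(t) = 90·t^4 - 80·t^3 + 48·t^2 + 6·t + 2, nous prenons 1 dérivée. En prenant d/dt de a(t), nous trouvons j(t) = 360·t^3 - 240·t^2 + 96·t + 6. De l'équation du jerk j(t) = 360·t^3 - 240·t^2 + 96·t + 6, nous substituons t = 2 pour obtenir j = 2118.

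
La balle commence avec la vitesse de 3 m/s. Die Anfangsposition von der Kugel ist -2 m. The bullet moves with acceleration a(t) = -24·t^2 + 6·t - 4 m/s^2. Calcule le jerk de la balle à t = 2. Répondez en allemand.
Ausgehend von der Beschleunigung a(t) = -24·t^2 + 6·t - 4, nehmen wir 1 Ableitung. Durch Ableiten von der Beschleunigung erhalten wir den Ruck: j(t) = 6 - 48·t. Mit j(t) = 6 - 48·t und Einsetzen von t = 2, finden wir j = -90.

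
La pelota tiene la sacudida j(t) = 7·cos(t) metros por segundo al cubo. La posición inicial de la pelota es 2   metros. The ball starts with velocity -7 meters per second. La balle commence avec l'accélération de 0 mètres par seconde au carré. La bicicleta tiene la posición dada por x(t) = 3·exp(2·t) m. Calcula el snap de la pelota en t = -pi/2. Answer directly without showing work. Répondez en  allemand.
Bei t = -pi/2, s = 7.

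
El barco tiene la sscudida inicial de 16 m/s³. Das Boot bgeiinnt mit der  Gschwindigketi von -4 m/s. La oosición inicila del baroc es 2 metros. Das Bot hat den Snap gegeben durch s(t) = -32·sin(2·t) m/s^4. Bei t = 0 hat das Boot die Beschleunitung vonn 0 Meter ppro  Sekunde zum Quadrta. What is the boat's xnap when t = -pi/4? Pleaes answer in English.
From the given snap equation s(t) = -32·sin(2·t), we substitute t = -pi/4 to get s = 32.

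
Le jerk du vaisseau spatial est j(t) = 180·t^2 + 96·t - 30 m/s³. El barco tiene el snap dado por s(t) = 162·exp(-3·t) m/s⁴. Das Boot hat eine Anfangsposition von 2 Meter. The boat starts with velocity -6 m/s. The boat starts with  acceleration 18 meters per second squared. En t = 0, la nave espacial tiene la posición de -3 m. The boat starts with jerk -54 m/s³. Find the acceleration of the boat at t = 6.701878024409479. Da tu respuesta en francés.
En partant du snap s(t) = 162·exp(-3·t), nous prenons 2 intégrales. La primitive du snap est le jerk. En utilisant j(0) = -54, nous obtenons j(t) = -54·exp(-3·t). En prenant ∫j(t)dt et en appliquant a(0) = 18, nous trouvons a(t) = 18·exp(-3·t). Nous avons l'accélération a(t) = 18·exp(-3·t). En substituant t = 6.701878024409479: a(6.701878024409479) = 3.33815556570886E-8.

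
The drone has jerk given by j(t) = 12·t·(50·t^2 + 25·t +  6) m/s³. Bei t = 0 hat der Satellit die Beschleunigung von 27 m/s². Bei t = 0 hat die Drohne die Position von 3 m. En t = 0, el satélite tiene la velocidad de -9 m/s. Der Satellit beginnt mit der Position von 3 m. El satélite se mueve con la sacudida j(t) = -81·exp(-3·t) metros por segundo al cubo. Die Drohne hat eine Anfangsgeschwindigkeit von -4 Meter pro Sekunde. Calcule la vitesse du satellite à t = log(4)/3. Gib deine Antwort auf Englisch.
We need to integrate our jerk equation j(t) = -81·exp(-3·t) 2 times. Taking ∫j(t)dt and applying a(0) = 27, we find a(t) = 27·exp(-3·t). Taking ∫a(t)dt and applying v(0) = -9, we find v(t) = -9·exp(-3·t). Using v(t) = -9·exp(-3·t) and substituting t = log(4)/3, we find v = -9/4.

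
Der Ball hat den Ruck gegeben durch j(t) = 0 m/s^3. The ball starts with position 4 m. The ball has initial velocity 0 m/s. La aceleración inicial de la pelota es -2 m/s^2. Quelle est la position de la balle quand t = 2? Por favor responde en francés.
Pour résoudre ceci, nous devons prendre 3 intégrales de notre équation du jerk j(t) = 0. En intégrant le jerk et en utilisant la condition initiale a(0) = -2, nous obtenons a(t) = -2. En intégrant l'accélération et en utilisant la condition initiale v(0) = 0, nous obtenons v(t) = -2·t. En intégrant la vitesse et en utilisant la condition initiale x(0) = 4, nous obtenons x(t) = 4 - t^2. En utilisant x(t) = 4 - t^2 et en substituant t = 2, nous trouvons x = 0.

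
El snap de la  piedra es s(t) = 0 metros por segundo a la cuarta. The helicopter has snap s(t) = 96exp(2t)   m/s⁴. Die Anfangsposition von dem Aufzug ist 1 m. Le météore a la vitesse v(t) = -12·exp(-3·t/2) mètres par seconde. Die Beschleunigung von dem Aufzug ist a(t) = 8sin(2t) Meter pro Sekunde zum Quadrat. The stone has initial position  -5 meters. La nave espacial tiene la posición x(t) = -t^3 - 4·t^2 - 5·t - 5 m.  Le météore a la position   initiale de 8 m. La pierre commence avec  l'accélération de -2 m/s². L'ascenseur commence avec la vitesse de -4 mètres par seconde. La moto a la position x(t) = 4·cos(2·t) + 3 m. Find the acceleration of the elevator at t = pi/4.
From the given acceleration equation a(t) = 8·sin(2·t), we substitute t = pi/4 to get a = 8.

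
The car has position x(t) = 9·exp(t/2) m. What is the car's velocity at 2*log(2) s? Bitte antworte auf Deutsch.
Um dies zu lösen, müssen wir 1 Ableitung unserer Gleichung für die Position x(t) = 9·exp(t/2) nehmen. Die Ableitung von der Position ergibt die Geschwindigkeit: v(t) = 9·exp(t/2)/2. Aus der Gleichung für die Geschwindigkeit v(t) = 9·exp(t/2)/2, setzen wir t = 2*log(2) ein und erhalten v = 9.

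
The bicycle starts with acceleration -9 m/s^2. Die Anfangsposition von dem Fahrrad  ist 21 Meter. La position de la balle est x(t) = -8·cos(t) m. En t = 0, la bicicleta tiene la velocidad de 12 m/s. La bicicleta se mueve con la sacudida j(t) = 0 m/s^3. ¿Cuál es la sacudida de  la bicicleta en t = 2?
Tenemos la sacudida j(t) = 0. Sustituyendo t = 2: j(2) = 0.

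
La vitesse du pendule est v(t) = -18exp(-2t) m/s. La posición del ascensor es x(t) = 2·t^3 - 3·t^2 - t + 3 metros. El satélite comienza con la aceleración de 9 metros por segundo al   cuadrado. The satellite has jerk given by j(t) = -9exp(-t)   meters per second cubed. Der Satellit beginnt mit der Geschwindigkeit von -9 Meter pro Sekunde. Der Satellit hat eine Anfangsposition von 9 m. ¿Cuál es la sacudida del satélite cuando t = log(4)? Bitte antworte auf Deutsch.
Mit j(t) = -9·exp(-t) und Einsetzen von t = log(4), finden wir j = -9/4.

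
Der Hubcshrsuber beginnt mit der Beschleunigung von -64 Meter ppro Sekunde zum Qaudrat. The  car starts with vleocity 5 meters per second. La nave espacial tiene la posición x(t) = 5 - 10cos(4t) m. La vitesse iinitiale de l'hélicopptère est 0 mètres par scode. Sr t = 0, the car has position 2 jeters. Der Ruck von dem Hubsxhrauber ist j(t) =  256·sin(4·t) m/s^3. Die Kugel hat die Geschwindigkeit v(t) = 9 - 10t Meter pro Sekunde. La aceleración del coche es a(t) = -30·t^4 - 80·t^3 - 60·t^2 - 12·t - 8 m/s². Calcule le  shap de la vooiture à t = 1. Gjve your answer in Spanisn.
Debemos derivar nuestra ecuación de la aceleración a(t) = -30·t^4 - 80·t^3 - 60·t^2 - 12·t - 8 2 veces. La derivada de la aceleración da la sacudida: j(t) = -120·t^3 - 240·t^2 - 120·t - 12. Tomando d/dt de j(t), encontramos s(t) = -360·t^2 - 480·t - 120. De la ecuación del snap s(t) = -360·t^2 - 480·t - 120, sustituimos t = 1 para obtener s = -960.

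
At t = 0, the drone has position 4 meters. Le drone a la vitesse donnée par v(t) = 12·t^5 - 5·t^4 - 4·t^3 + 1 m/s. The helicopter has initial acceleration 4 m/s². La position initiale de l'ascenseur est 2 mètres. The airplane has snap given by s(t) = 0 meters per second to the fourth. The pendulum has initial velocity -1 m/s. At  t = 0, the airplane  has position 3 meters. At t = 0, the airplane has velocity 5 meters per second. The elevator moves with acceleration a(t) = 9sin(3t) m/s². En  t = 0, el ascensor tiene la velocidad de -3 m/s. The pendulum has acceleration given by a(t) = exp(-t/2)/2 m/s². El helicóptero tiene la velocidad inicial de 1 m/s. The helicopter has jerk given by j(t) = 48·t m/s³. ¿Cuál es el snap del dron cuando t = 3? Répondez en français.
En partant de la vitesse v(t) = 12·t^5 - 5·t^4 - 4·t^3 + 1, nous prenons 3 dérivées. En dérivant la vitesse, nous obtenons l'accélération: a(t) = 60·t^4 - 20·t^3 - 12·t^2. En prenant d/dt de a(t), nous trouvons j(t) = 240·t^3 - 60·t^2 - 24·t. En dérivant le jerk, nous obtenons le snap: s(t) = 720·t^2 - 120·t - 24. Nous avons le snap s(t) = 720·t^2 - 120·t - 24. En substituant t = 3: s(3) = 6096.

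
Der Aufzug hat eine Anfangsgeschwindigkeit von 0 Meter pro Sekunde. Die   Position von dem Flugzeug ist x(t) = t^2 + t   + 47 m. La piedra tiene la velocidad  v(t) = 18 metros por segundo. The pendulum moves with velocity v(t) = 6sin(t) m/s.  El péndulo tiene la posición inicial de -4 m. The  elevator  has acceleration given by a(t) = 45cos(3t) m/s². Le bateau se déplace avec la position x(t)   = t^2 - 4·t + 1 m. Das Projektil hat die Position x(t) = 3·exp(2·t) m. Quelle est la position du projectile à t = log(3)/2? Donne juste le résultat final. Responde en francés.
La réponse est 9.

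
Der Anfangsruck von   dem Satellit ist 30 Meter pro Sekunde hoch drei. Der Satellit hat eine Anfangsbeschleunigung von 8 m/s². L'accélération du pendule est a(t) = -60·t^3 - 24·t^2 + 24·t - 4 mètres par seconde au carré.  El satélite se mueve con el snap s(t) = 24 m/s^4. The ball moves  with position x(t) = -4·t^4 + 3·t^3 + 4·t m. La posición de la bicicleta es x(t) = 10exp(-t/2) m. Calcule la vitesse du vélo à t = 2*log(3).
En partant de la position x(t) = 10·exp(-t/2), nous prenons 1 dérivée. La dérivée de la position donne la vitesse: v(t) = -5·exp(-t/2). Nous avons la vitesse v(t) = -5·exp(-t/2). En substituant t = 2*log(3): v(2*log(3)) = -5/3.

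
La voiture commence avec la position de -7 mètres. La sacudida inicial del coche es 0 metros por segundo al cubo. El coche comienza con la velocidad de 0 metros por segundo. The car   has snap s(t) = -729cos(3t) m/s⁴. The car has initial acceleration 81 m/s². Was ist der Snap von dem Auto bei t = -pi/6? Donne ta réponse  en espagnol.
De la ecuación del snap s(t) = -729·cos(3·t), sustituimos t = -pi/6 para obtener s = 0.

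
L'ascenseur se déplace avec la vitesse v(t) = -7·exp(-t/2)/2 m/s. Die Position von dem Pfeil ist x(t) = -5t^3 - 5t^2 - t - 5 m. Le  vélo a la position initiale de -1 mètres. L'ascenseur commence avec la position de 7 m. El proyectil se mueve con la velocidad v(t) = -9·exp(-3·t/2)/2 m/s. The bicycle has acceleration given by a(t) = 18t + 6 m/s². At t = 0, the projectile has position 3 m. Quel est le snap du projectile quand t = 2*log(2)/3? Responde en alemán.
Wir müssen unsere Gleichung für die Geschwindigkeit v(t) = -9·exp(-3·t/2)/2 3-mal ableiten. Durch Ableiten von der Geschwindigkeit erhalten wir die Beschleunigung: a(t) = 27·exp(-3·t/2)/4. Die Ableitung von der Beschleunigung ergibt den Ruck: j(t) = -81·exp(-3·t/2)/8. Mit d/dt von j(t) finden wir s(t) = 243·exp(-3·t/2)/16. Mit s(t) = 243·exp(-3·t/2)/16 und Einsetzen von t = 2*log(2)/3, finden wir s = 243/32.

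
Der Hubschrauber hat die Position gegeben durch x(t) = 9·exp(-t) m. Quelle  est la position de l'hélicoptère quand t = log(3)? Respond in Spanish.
Tenemos la posición x(t) = 9·exp(-t). Sustituyendo t = log(3): x(log(3)) = 3.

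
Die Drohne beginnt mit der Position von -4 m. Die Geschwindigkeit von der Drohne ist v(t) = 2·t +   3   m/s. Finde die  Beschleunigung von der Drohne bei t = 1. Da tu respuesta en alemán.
Ausgehend von der Geschwindigkeit v(t) = 2·t + 3, nehmen wir 1 Ableitung. Durch Ableiten von der Geschwindigkeit erhalten wir die Beschleunigung: a(t) = 2. Mit a(t) = 2 und Einsetzen von t = 1, finden wir a = 2.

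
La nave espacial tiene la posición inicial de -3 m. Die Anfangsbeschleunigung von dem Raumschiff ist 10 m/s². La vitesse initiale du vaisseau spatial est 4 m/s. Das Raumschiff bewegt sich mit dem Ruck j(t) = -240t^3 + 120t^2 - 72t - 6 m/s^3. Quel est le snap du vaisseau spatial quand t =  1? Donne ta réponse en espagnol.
Para resolver esto, necesitamos tomar 1 derivada de nuestra ecuación de la sacudida j(t) = -240·t^3 + 120·t^2 - 72·t - 6. Tomando d/dt de j(t), encontramos s(t) = -720·t^2 + 240·t - 72. Usando s(t) = -720·t^2 + 240·t - 72 y sustituyendo t = 1, encontramos s = -552.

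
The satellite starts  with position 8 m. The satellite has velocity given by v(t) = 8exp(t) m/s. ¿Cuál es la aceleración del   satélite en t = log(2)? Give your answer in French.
Pour résoudre ceci, nous devons prendre 1 dérivée de notre équation de la vitesse v(t) = 8·exp(t). En prenant d/dt de v(t), nous trouvons a(t) = 8·exp(t). De l'équation de l'accélération a(t) = 8·exp(t), nous substituons t = log(2) pour obtenir a = 16.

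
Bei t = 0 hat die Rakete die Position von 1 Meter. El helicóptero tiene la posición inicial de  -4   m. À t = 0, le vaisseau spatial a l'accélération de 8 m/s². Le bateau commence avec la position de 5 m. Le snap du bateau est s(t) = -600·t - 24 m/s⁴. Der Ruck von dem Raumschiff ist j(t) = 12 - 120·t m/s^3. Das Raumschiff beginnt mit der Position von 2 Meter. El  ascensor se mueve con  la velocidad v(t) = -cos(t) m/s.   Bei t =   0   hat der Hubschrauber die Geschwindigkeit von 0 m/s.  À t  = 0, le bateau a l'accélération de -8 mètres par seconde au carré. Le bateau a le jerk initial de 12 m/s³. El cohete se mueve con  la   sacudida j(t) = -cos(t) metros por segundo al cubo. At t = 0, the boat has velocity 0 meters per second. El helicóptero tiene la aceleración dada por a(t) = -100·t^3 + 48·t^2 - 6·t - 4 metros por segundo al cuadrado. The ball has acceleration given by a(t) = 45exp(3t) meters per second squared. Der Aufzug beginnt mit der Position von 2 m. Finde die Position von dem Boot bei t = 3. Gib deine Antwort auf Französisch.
Pour résoudre ceci, nous devons prendre 4 intégrales de notre équation du snap s(t) = -600·t - 24. L'intégrale du snap est le jerk. En utilisant j(0) = 12, nous obtenons j(t) = -300·t^2 - 24·t + 12. La primitive du jerk, avec a(0) = -8, donne l'accélération: a(t) = -100·t^3 - 12·t^2 + 12·t - 8. En prenant ∫a(t)dt et en appliquant v(0) = 0, nous trouvons v(t) = t·(-25·t^3 - 4·t^2 + 6·t - 8). En prenant ∫v(t)dt et en appliquant x(0) = 5, nous trouvons x(t) = -5·t^5 - t^4 + 2·t^3 - 4·t^2 + 5. De l'équation de la position x(t) = -5·t^5 - t^4 + 2·t^3 - 4·t^2 + 5, nous substituons t = 3 pour obtenir x = -1273.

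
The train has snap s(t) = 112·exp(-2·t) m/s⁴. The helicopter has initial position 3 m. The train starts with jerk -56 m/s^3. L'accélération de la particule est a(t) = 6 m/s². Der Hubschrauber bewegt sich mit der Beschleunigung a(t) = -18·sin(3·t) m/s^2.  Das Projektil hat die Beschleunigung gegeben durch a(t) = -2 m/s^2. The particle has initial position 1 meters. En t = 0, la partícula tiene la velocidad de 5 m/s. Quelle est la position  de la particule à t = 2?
En partant de l'accélération a(t) = 6, nous prenons 2 primitives. La primitive de l'accélération, avec v(0) = 5, donne la vitesse: v(t) = 6·t + 5. L'intégrale de la vitesse, avec x(0) = 1, donne la position: x(t) = 3·t^2 + 5·t + 1. De l'équation de la position x(t) = 3·t^2 + 5·t + 1, nous substituons t = 2 pour obtenir x = 23.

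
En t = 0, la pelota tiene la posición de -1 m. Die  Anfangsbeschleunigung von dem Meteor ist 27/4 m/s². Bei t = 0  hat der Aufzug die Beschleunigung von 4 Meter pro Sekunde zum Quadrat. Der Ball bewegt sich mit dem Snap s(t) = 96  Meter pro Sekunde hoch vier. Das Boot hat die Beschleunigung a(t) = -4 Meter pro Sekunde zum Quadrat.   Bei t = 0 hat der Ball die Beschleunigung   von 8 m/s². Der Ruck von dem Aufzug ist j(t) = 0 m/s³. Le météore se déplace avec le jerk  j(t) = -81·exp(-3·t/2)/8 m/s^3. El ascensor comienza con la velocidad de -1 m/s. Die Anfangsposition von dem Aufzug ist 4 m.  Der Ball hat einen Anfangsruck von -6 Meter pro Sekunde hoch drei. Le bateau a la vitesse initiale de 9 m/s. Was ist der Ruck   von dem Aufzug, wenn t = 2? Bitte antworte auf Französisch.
Nous avons le jerk j(t) = 0. En substituant t = 2: j(2) = 0.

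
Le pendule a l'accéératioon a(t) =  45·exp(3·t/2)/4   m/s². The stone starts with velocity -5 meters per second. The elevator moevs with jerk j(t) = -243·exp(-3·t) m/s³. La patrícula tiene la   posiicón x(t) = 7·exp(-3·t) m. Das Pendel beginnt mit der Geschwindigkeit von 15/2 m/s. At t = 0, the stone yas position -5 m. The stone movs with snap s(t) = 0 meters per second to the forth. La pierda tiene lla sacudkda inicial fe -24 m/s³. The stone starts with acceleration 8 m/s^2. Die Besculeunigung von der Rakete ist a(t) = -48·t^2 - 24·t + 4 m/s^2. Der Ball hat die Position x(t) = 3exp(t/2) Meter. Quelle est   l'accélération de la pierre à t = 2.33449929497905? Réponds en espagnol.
Para resolver esto, necesitamos tomar 2 antiderivadas de nuestra ecuación del snap s(t) = 0. Tomando ∫s(t)dt y aplicando j(0) = -24, encontramos j(t) = -24. La integral de la sacudida, con a(0) = 8, da la aceleración: a(t) = 8 - 24·t. De la ecuación de la aceleración a(t) = 8 - 24·t, sustituimos t = 2.33449929497905 para obtener a = -48.0279830794972.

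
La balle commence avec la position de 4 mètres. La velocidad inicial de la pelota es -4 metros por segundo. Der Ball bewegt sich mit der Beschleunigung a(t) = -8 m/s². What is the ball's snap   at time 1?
We must differentiate our acceleration equation a(t) = -8 2 times. Differentiating acceleration, we get jerk: j(t) = 0. Differentiating jerk, we get snap: s(t) = 0. We have snap s(t) = 0. Substituting t = 1: s(1) = 0.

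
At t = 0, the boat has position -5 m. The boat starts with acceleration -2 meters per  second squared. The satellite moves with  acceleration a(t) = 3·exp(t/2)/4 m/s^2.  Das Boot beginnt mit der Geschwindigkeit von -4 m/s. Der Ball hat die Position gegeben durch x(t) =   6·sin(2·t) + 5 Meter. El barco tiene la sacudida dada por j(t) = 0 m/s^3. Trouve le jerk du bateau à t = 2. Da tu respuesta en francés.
De l'équation du jerk j(t) = 0, nous substituons t = 2 pour obtenir j = 0.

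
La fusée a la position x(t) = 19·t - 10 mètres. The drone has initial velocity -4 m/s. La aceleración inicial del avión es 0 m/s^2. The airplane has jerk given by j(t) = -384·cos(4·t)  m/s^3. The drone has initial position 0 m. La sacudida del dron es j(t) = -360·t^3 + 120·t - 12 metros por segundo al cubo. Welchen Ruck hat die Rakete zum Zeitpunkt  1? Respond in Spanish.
Debemos derivar nuestra ecuación de la posición x(t) = 19·t - 10 3 veces. La derivada de la posición da la velocidad: v(t) = 19. Derivando la velocidad, obtenemos la aceleración: a(t) = 0. La derivada de la aceleración da la sacudida: j(t) = 0. De la ecuación de la sacudida j(t) = 0, sustituimos t = 1 para obtener j = 0.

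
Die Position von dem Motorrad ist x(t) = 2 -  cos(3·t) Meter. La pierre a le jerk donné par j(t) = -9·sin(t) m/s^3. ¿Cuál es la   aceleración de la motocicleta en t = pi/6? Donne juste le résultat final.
a(pi/6) = 0.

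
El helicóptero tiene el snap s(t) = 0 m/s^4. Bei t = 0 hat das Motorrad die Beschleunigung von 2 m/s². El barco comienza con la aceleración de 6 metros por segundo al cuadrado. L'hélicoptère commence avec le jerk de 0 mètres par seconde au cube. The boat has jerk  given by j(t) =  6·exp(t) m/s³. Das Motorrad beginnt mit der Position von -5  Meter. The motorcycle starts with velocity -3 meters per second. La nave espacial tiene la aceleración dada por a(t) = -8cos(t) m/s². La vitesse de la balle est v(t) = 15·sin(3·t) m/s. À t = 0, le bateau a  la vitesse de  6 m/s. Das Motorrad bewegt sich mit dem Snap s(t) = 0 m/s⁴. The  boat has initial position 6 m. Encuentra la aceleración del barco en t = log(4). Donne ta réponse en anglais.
We need to integrate our jerk equation j(t) = 6·exp(t) 1 time. Finding the antiderivative of j(t) and using a(0) = 6: a(t) = 6·exp(t). Using a(t) = 6·exp(t) and substituting t = log(4), we find a = 24.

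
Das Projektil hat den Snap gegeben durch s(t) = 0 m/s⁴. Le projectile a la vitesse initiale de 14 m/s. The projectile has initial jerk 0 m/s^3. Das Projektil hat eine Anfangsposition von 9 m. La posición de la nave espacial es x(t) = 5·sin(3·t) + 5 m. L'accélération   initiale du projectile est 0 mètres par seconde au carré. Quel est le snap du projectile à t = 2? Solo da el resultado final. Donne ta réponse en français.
s(2) = 0.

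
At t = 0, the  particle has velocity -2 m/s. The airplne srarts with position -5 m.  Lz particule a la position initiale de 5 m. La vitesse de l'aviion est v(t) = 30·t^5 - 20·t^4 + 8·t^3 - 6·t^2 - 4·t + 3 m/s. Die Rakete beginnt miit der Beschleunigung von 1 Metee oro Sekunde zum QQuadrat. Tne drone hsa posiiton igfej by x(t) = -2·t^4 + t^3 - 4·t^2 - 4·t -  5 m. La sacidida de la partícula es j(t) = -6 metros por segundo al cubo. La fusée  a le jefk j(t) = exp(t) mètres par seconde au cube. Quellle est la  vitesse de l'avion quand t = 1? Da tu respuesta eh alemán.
Aus der Gleichung für die Geschwindigkeit v(t) = 30·t^5 - 20·t^4 + 8·t^3 - 6·t^2 - 4·t + 3, setzen wir t = 1 ein und erhalten v = 11.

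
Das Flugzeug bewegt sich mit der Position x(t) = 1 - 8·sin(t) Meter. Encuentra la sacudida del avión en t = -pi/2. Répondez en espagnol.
Debemos derivar nuestra ecuación de la posición x(t) = 1 - 8·sin(t) 3 veces. La derivada de la posición da la velocidad: v(t) = -8·cos(t). Tomando d/dt de v(t), encontramos a(t) = 8·sin(t). La derivada de la aceleración da la sacudida: j(t) = 8·cos(t). Tenemos la sacudida j(t) = 8·cos(t). Sustituyendo t = -pi/2: j(-pi/2) = 0.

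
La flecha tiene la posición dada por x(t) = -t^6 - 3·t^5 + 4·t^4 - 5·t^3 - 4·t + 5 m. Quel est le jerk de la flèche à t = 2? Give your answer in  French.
Pour résoudre ceci, nous devons prendre 3 dérivées de notre équation de la position x(t) = -t^6 - 3·t^5 + 4·t^4 - 5·t^3 - 4·t + 5. En prenant d/dt de x(t), nous trouvons v(t) = -6·t^5 - 15·t^4 + 16·t^3 - 15·t^2 - 4. La dérivée de la vitesse donne l'accélération: a(t) = -30·t^4 - 60·t^3 + 48·t^2 - 30·t. En prenant d/dt de a(t), nous trouvons j(t) = -120·t^3 - 180·t^2 + 96·t - 30. En utilisant j(t) = -120·t^3 - 180·t^2 + 96·t - 30 et en substituant t = 2, nous trouvons j = -1518.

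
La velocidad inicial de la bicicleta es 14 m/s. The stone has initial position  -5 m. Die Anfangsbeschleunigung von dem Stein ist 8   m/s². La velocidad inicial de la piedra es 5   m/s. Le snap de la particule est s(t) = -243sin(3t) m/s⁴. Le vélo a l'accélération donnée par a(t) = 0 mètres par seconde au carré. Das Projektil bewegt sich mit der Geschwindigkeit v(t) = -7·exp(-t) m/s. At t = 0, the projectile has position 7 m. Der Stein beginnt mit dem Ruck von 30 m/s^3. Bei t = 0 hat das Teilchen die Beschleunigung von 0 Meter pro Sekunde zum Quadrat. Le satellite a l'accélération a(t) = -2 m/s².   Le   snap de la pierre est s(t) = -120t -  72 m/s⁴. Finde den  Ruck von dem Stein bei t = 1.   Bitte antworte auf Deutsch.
Wir müssen unsere Gleichung für den Snap s(t) = -120·t - 72 1-mal integrieren. Durch Integration von dem Snap und Verwendung der Anfangsbedingung j(0) = 30, erhalten wir j(t) = -60·t^2 - 72·t + 30. Wir haben den Ruck j(t) = -60·t^2 - 72·t + 30. Durch Einsetzen von t = 1: j(1) = -102.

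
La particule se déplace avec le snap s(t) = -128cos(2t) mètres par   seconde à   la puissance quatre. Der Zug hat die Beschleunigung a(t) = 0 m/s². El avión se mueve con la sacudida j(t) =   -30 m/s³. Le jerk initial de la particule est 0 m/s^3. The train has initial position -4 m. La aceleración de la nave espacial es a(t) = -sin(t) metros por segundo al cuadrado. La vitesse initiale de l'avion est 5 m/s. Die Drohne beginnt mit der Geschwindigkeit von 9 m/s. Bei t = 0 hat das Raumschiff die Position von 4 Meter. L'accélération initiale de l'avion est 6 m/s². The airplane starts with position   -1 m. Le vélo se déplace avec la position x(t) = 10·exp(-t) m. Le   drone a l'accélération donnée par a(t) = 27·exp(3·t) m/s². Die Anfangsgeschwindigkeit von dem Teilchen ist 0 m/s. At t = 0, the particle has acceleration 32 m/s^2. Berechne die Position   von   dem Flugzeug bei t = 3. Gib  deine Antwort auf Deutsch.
Ausgehend von dem Ruck j(t) = -30, nehmen wir 3 Stammfunktionen. Mit ∫j(t)dt und Anwendung von a(0) = 6, finden wir a(t) = 6 - 30·t. Mit ∫a(t)dt und Anwendung von v(0) = 5, finden wir v(t) = -15·t^2 + 6·t + 5. Die Stammfunktion von der Geschwindigkeit ist die Position. Mit x(0) = -1 erhalten wir x(t) = -5·t^3 + 3·t^2 + 5·t - 1. Aus der Gleichung für die Position x(t) = -5·t^3 + 3·t^2 + 5·t - 1, setzen wir t = 3 ein und erhalten x = -94.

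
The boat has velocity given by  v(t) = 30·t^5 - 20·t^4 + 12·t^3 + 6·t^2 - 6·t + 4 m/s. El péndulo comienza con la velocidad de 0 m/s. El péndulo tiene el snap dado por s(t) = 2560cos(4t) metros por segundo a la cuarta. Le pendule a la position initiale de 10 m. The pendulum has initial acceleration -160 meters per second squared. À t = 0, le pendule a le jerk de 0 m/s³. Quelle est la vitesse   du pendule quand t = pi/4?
Pour résoudre ceci, nous devons prendre 3 intégrales de notre équation du snap s(t) = 2560·cos(4·t). En intégrant le snap et en utilisant la condition initiale j(0) = 0, nous obtenons j(t) = 640·sin(4·t). L'intégrale du jerk, avec a(0) = -160, donne l'accélération: a(t) = -160·cos(4·t). En intégrant l'accélération et en utilisant la condition initiale v(0) = 0, nous obtenons v(t) = -40·sin(4·t). Nous avons la vitesse v(t) = -40·sin(4·t). En substituant t = pi/4: v(pi/4) = 0.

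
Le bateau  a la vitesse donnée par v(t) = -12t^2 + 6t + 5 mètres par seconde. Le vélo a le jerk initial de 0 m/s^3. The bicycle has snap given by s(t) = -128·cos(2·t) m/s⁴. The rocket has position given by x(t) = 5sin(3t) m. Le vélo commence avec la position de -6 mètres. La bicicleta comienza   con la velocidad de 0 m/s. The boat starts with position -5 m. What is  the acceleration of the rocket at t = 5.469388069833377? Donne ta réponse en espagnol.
Partiendo de la posición x(t) = 5·sin(3·t), tomamos 2 derivadas. La derivada de la posición da la velocidad: v(t) = 15·cos(3·t). Tomando d/dt de v(t), encontramos a(t) = -45·sin(3·t). Tenemos la aceleración a(t) = -45·sin(3·t). Sustituyendo t = 5.469388069833377: a(5.469388069833377) = 28.9967113262795.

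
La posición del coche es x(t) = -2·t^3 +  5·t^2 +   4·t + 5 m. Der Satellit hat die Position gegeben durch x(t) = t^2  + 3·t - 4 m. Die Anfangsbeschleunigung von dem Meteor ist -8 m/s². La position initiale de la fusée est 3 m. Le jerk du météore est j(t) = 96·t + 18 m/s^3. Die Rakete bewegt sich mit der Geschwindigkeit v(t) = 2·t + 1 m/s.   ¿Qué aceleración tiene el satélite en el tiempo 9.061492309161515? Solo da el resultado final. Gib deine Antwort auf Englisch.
At t = 9.061492309161515, a = 2.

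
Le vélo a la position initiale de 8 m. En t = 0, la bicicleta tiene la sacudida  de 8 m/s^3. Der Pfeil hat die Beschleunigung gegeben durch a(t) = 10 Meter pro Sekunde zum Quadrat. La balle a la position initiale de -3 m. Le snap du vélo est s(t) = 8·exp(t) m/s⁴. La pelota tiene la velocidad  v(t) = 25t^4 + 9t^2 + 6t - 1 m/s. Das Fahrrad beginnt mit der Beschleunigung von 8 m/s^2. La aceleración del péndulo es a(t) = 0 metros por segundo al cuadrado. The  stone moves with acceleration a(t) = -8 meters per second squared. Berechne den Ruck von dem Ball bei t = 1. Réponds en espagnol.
Debemos derivar nuestra ecuación de la velocidad v(t) = 25·t^4 + 9·t^2 + 6·t - 1 2 veces. Derivando la velocidad, obtenemos la aceleración: a(t) = 100·t^3 + 18·t + 6. Derivando la aceleración, obtenemos la sacudida: j(t) = 300·t^2 + 18. Tenemos la sacudida j(t) = 300·t^2 + 18. Sustituyendo t = 1: j(1) = 318.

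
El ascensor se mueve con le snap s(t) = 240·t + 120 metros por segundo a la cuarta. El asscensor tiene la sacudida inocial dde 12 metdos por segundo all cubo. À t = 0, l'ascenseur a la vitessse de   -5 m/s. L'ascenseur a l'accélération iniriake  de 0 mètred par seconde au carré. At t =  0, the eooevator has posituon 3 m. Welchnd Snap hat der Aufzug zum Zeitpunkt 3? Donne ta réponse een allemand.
Aus der Gleichung für den Snap s(t) = 240·t + 120, setzen wir t = 3 ein und erhalten s = 840.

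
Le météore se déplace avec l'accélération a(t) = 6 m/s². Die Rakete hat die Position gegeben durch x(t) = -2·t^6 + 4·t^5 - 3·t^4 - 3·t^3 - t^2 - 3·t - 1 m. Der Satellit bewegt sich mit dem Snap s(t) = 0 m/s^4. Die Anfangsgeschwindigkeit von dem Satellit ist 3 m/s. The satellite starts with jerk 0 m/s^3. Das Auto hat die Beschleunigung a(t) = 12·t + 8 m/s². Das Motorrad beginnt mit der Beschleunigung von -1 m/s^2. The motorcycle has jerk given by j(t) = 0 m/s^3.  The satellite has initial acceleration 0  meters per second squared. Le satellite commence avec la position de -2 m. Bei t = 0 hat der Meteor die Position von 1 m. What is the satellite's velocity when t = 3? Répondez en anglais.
We need to integrate our snap equation s(t) = 0 3 times. Integrating snap and using the initial condition j(0) = 0, we get j(t) = 0. Integrating jerk and using the initial condition a(0) = 0, we get a(t) = 0. The antiderivative of acceleration, with v(0) = 3, gives velocity: v(t) = 3. Using v(t) = 3 and substituting t = 3, we find v = 3.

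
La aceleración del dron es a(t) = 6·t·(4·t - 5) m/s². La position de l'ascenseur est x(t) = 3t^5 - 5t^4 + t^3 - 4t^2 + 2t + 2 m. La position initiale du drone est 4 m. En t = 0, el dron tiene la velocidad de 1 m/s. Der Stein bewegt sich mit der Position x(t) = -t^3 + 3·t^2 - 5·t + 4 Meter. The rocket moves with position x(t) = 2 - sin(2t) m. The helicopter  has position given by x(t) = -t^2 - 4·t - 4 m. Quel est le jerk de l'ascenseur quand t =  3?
Pour résoudre ceci, nous devons prendre 3 dérivées de notre équation de la position x(t) = 3·t^5 - 5·t^4 + t^3 - 4·t^2 + 2·t + 2. La dérivée de la position donne la vitesse: v(t) = 15·t^4 - 20·t^3 + 3·t^2 - 8·t + 2. En dérivant la vitesse, nous obtenons l'accélération: a(t) = 60·t^3 - 60·t^2 + 6·t - 8. La dérivée de l'accélération donne le jerk: j(t) = 180·t^2 - 120·t + 6. Nous avons le jerk j(t) = 180·t^2 - 120·t + 6. En substituant t = 3: j(3) = 1266.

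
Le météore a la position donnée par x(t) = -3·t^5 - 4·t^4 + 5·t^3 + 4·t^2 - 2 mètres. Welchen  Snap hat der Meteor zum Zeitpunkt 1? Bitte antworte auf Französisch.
Pour résoudre ceci, nous devons prendre 4 dérivées de notre équation de la position x(t) = -3·t^5 - 4·t^4 + 5·t^3 + 4·t^2 - 2. En prenant d/dt de x(t), nous trouvons v(t) = -15·t^4 - 16·t^3 + 15·t^2 + 8·t. En prenant d/dt de v(t), nous trouvons a(t) = -60·t^3 - 48·t^2 + 30·t + 8. En dérivant l'accélération, nous obtenons le jerk: j(t) = -180·t^2 - 96·t + 30. En dérivant le jerk, nous obtenons le snap: s(t) = -360·t - 96. Nous avons le snap s(t) = -360·t - 96. En substituant t = 1: s(1) = -456.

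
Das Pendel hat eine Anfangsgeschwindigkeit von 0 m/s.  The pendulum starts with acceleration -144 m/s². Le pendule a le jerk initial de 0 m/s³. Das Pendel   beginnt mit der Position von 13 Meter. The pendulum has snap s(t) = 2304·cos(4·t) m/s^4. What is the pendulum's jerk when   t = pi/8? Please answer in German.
Wir müssen unsere Gleichung für den Snap s(t) = 2304·cos(4·t) 1-mal integrieren. Mit ∫s(t)dt und Anwendung von j(0) = 0, finden wir j(t) = 576·sin(4·t). Aus der Gleichung für den Ruck j(t) = 576·sin(4·t), setzen wir t = pi/8 ein und erhalten j = 576.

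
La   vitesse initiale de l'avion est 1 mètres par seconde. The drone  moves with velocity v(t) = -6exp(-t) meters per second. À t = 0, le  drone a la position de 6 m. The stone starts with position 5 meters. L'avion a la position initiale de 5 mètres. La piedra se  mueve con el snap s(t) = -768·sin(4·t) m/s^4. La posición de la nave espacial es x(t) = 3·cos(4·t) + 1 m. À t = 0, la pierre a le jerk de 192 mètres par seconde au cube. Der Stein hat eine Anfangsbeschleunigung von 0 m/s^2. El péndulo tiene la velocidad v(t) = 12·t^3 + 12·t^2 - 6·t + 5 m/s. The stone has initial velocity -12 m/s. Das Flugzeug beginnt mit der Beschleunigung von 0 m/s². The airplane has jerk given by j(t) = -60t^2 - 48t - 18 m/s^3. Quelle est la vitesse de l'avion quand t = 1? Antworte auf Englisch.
Starting from jerk j(t) = -60·t^2 - 48·t - 18, we take 2 integrals. Taking ∫j(t)dt and applying a(0) = 0, we find a(t) = 2·t·(-10·t^2 - 12·t - 9). The antiderivative of acceleration is velocity. Using v(0) = 1, we get v(t) = -5·t^4 - 8·t^3 - 9·t^2 + 1. Using v(t) = -5·t^4 - 8·t^3 - 9·t^2 + 1 and substituting t = 1, we find v = -21.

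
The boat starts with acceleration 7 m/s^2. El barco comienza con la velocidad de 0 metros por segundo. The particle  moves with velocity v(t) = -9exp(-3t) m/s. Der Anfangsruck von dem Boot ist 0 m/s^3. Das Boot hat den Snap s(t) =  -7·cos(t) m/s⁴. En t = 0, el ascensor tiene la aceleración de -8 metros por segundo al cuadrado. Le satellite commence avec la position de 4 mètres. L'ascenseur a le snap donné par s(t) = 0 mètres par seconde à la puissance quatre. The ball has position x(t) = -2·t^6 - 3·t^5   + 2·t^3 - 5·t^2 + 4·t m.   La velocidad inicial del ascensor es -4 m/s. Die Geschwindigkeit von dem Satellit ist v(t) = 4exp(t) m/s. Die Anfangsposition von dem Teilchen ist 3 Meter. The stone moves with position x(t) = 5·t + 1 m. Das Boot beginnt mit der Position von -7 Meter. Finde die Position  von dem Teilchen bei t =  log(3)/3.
Wir müssen unsere Gleichung für die Geschwindigkeit v(t) = -9·exp(-3·t) 1-mal integrieren. Mit ∫v(t)dt und Anwendung von x(0) = 3, finden wir x(t) = 3·exp(-3·t). Wir haben die Position x(t) = 3·exp(-3·t). Durch Einsetzen von t = log(3)/3: x(log(3)/3) = 1.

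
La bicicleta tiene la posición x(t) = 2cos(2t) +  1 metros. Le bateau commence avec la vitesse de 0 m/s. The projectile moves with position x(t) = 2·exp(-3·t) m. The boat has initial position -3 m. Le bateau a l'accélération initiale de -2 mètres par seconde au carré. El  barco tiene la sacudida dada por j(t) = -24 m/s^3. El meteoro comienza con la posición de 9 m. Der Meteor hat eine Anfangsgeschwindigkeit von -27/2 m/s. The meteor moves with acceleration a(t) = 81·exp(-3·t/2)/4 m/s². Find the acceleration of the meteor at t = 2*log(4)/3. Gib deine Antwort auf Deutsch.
Aus der Gleichung für die Beschleunigung a(t) = 81·exp(-3·t/2)/4, setzen wir t = 2*log(4)/3 ein und erhalten a = 81/16.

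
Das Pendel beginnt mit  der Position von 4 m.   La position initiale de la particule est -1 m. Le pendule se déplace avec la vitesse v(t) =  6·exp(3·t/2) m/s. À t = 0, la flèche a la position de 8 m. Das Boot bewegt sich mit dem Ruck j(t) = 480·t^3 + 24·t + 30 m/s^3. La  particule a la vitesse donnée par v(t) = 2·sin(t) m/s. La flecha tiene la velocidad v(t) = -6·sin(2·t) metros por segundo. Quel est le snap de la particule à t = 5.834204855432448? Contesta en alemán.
Ausgehend von der Geschwindigkeit v(t) = 2·sin(t), nehmen wir 3 Ableitungen. Durch Ableiten von der Geschwindigkeit erhalten wir die Beschleunigung: a(t) = 2·cos(t). Durch Ableiten von der Beschleunigung erhalten wir den Ruck: j(t) = -2·sin(t). Mit d/dt von j(t) finden wir s(t) = -2·cos(t). Wir haben den Snap s(t) = -2·cos(t). Durch Einsetzen von t = 5.834204855432448: s(5.834204855432448) = -1.80178020525696.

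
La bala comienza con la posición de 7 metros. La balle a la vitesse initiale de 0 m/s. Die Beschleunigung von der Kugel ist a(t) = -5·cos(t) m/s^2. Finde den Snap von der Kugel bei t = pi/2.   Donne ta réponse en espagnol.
Para resolver esto, necesitamos tomar 2 derivadas de nuestra ecuación de la aceleración a(t) = -5·cos(t). Derivando la aceleración, obtenemos la sacudida: j(t) = 5·sin(t). Tomando d/dt de j(t), encontramos s(t) = 5·cos(t). Tenemos el snap s(t) = 5·cos(t). Sustituyendo t = pi/2: s(pi/2) = 0.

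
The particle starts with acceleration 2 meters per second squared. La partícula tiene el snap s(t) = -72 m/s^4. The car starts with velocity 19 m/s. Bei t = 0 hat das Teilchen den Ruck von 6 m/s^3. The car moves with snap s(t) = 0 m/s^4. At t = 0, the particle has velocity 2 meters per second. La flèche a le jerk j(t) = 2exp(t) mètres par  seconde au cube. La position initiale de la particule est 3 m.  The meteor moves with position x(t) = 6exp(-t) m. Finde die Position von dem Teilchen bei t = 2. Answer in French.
Nous devons trouver la primitive de notre équation du snap s(t) = -72 4 fois. En prenant ∫s(t)dt et en appliquant j(0) = 6, nous trouvons j(t) = 6 - 72·t. En prenant ∫j(t)dt et en appliquant a(0) = 2, nous trouvons a(t) = -36·t^2 + 6·t + 2. En prenant ∫a(t)dt et en appliquant v(0) = 2, nous trouvons v(t) = -12·t^3 + 3·t^2 + 2·t + 2. La primitive de la vitesse est la position. En utilisant x(0) = 3, nous obtenons x(t) = -3·t^4 + t^3 + t^2 + 2·t + 3. En utilisant x(t) = -3·t^4 + t^3 + t^2 + 2·t + 3 et en substituant t = 2, nous trouvons x = -29.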